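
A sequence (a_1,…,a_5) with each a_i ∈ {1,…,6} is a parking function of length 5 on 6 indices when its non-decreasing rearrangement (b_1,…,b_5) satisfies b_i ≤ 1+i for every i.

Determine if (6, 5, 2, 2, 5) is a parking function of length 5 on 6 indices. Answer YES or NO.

NO

Sorted: b = (2, 2, 5, 5, 6).
  b_1=2 ≤ 2
  b_2=2 ≤ 3
  b_3=5 > 4
  fails at i=3 ⇒ NO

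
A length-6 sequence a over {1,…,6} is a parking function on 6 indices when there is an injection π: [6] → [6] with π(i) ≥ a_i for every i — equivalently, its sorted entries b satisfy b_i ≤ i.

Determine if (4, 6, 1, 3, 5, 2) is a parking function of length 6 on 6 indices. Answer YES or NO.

Order a: b = (1, 2, 3, 4, 5, 6).
  b_1=1 ≤ 1
  b_2=2 ≤ 2
  b_3=3 ≤ 3
  b_4=4 ≤ 4
  b_5=5 ≤ 5
  b_6=6 ≤ 6
All bounds hold ⇒ YES

YES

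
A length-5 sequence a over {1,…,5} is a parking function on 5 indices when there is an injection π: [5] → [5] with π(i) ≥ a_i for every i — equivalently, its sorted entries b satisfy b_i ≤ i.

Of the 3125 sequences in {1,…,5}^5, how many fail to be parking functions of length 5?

1829

|PF(5,5)| = 1·6^4 = 1·1296 = 1296 (Pollak)
Example (5,4,5,4,4) → sorted (4,4,4,5,5): b_1=4>1, not a PF.
Total 3125; non-PF = 3125−1296 = 1829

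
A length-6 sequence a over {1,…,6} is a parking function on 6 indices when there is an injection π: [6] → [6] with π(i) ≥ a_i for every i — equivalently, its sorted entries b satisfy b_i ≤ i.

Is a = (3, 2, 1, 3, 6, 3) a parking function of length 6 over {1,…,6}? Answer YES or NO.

YES

Rearranged: b = (1, 2, 3, 3, 3, 6).
  b_1=1 ≤ 1
  b_2=2 ≤ 2
  b_3=3 ≤ 3
  b_4=3 ≤ 4
  b_5=3 ≤ 5
  b_6=6 ≤ 6
All bounds hold ⇒ YES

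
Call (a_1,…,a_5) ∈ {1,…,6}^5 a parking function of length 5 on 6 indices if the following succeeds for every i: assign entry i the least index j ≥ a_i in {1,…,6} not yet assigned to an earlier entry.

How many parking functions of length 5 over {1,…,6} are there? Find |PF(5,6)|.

Count = (7−5)·7^(5−1) = 2·2401 = 4802 [KW]
Check (5,1,2,2,6) → sorted (1,2,2,5,6): b_i ≤ 1+i ∀i, a PF.

4802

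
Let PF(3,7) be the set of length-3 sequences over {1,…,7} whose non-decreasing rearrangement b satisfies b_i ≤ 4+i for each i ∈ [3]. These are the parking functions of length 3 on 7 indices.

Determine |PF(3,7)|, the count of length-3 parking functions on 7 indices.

#PF = (7−3+1)·(7+1)^(3−1) = 5×64 = 320
One tuple (4,5,3) → sorted (3,4,5): b_i ≤ 4+i ∀i, a PF.

320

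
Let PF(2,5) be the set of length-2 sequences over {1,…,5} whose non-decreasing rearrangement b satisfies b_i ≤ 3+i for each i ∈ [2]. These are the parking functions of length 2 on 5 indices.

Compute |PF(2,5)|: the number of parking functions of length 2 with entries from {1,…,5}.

24

Count = 4·6^1 = 4×6 = 24 [KW]
Example (3,4) → sorted (3,4): b_i ≤ 3+i ∀i, a PF.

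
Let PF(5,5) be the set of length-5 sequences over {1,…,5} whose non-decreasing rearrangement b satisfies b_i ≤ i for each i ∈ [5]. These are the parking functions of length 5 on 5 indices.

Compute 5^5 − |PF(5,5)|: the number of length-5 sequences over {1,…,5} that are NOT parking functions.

1829

Count = (6−5)·6^(5−1) = 1×1296 = 1296 (Pollak)
E.g. (4,4,3,4,3) → sorted (3,3,4,4,4): b_1=3>1, not a PF.
5^5 − 1296 = 3125 − 1296 = 1829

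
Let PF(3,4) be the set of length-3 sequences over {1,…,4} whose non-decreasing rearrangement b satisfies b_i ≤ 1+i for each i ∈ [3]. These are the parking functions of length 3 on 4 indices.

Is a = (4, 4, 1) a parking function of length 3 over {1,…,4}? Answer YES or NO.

Order a: b = (1, 4, 4).
  b_1=1 ≤ 2
  b_2=4 > 3
  fails at i=2 ⇒ NO

NO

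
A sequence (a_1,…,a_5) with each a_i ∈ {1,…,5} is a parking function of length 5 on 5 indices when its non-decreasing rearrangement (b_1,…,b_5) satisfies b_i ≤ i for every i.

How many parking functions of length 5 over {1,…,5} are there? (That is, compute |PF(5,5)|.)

|PF| = (6−5)·6^(5−1) = 1 · 1296 = 1296 (Konheim–Weiss)
E.g. (4,1,1,1,4) → sorted (1,1,1,4,4): b_i ≤ i ∀i, a PF.

1296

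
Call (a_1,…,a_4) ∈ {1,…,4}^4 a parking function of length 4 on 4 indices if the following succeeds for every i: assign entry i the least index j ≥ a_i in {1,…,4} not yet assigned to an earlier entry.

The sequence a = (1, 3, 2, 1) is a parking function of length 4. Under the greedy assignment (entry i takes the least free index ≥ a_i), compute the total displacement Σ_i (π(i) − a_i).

Σπ(i) = 1+…+4 = 10; Σa = 1+3+2+1 = 7; disp = 10−7 = 3.

3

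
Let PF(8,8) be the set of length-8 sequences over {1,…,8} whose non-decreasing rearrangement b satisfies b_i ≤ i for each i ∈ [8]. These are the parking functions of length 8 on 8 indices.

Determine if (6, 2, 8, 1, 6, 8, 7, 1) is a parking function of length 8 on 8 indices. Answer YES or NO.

NO

Rearranged: b = (1, 1, 2, 6, 6, 7, 8, 8).
  b_1=1 ≤ 1
  b_2=1 ≤ 2
  b_3=2 ≤ 3
  b_4=6 > 4
  fails at i=4 ⇒ NO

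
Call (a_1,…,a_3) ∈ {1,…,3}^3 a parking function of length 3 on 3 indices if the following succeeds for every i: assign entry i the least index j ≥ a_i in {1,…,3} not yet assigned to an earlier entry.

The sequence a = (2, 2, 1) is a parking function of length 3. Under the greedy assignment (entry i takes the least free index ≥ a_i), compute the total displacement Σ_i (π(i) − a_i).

Σπ = 6 ({1..3} each once); Σa = 2+2+1 = 5; disp = 6−5 = 1.

1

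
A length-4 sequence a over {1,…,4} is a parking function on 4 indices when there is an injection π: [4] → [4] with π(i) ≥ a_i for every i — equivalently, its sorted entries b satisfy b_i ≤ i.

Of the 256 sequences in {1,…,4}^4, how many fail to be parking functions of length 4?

131

|PF| = 1·5^3 = 1 · 125 = 125 [KW]
E.g. (4,3,3,3) → sorted (3,3,3,4): b_1=3>1, not a PF.
Total 256; non-PF = 256−125 = 131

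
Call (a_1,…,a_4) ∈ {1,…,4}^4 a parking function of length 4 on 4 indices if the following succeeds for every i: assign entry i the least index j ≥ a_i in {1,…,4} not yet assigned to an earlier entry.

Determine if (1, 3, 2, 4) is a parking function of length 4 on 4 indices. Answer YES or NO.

Order a: b = (1, 2, 3, 4).
  b_1=1 ≤ 1
  b_2=2 ≤ 2
  b_3=3 ≤ 3
  b_4=4 ≤ 4
All bounds hold ⇒ YES

YES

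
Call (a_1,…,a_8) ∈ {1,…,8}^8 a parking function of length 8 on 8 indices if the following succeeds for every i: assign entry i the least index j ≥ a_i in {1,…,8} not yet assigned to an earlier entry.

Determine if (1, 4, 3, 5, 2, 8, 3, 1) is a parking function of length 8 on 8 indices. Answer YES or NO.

YES

Order a: b = (1, 1, 2, 3, 3, 4, 5, 8).
  b_1=1 ≤ 1
  b_2=1 ≤ 2
  b_3=2 ≤ 3
  b_4=3 ≤ 4
  b_5=3 ≤ 5
  b_6=4 ≤ 6
  b_7=5 ≤ 7
  b_8=8 ≤ 8
All bounds hold ⇒ YES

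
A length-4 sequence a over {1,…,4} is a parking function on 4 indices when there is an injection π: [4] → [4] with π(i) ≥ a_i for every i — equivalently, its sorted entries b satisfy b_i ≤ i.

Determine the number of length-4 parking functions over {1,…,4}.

125

|PF(4,4)| = 1·5^3 = 1 · 125 = 125
Check (1,1,1,3) → sorted (1,1,1,3): b_i ≤ i ∀i, a PF.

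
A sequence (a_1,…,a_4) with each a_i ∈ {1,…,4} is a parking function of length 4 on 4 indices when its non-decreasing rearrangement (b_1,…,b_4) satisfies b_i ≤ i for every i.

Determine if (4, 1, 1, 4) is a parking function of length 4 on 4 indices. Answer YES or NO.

NO

Sorted: b = (1, 1, 4, 4).
  b_1=1 ≤ 1
  b_2=1 ≤ 2
  b_3=4 > 3
  fails at i=3 ⇒ NO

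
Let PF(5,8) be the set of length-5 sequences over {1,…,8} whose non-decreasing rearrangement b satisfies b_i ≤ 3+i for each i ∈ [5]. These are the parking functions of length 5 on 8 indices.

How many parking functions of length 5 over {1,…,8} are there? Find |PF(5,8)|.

26244

|PF| = (8+1−5)·(8+1)^{5−1} = 4 · 6561 = 26244 [KW]
One tuple (3,3,7,8,6) → sorted (3,3,6,7,8): b_i ≤ 3+i ∀i, a PF.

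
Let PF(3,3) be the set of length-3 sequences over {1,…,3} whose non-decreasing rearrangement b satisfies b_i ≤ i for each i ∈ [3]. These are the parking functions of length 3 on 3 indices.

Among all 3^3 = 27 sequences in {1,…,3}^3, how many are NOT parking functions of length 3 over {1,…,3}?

11

#PF = (3+1−3)·(3+1)^{3−1} = 1 · 16 = 16 [KW]
E.g. (3,3,1) → sorted (1,3,3): b_2=3>2, not a PF.
Total 27; non-PF = 27−16 = 11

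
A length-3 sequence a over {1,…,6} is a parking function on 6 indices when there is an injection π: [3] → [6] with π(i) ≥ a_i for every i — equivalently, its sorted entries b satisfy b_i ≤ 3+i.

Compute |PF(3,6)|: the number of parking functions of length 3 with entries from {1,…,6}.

196

#PF = 4·7^2 = 4·49 = 196
Check (4,1,1) → sorted (1,1,4): b_i ≤ 3+i ∀i, a PF.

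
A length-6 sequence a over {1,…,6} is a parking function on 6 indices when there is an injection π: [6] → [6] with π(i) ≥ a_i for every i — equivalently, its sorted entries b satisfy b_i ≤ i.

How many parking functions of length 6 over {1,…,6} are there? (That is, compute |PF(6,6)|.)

16807

|PF(6,6)| = (6+1−6)·(6+1)^{6−1} = 1 · 16807 = 16807
Check (1,5,1,2,6,4) → sorted (1,1,2,4,5,6): b_i ≤ i ∀i, a PF.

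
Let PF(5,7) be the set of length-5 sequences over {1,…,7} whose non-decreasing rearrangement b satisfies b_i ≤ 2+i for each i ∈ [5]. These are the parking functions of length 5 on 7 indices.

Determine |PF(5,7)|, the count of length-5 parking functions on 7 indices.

|PF(5,7)| = (7+1−5)·(7+1)^{5−1} = 3×4096 = 12288 [KW]
E.g. (5,3,6,5,1) → sorted (1,3,5,5,6): b_i ≤ 2+i ∀i, a PF.

12288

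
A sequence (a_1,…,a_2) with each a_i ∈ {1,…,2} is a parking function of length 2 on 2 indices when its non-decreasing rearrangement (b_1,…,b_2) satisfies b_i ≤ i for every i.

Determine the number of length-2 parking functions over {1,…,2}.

|PF(2,2)| = (2+1−2)·(2+1)^{2−1} = 1 · 3 = 3 (Pollak)
Check (1,1) → sorted (1,1): b_i ≤ i ∀i, a PF.

3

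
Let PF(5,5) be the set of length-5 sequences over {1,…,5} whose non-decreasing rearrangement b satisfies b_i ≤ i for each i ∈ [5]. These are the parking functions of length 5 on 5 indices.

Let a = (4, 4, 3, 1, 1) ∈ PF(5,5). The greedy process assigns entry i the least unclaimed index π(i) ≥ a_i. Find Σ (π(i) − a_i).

2

Σπ = 15 ({1..5} each once); Σa = 4+4+3+1+1 = 13; disp = 15−13 = 2.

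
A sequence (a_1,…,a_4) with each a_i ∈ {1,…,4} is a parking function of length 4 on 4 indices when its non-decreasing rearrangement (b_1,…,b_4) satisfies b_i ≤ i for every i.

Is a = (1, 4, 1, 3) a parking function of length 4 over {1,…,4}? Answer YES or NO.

Rearranged: b = (1, 1, 3, 4).
  b_1=1 ≤ 1
  b_2=1 ≤ 2
  b_3=3 ≤ 3
  b_4=4 ≤ 4
All bounds hold ⇒ YES

YES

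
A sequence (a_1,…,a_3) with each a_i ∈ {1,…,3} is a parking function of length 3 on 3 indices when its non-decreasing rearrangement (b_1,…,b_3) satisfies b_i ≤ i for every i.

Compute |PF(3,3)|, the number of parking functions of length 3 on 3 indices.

|PF| = (4−3)·4^(3−1) = 1·16 = 16 (Pollak)
Example (1,2,3) → sorted (1,2,3): b_i ≤ i ∀i, a PF.

16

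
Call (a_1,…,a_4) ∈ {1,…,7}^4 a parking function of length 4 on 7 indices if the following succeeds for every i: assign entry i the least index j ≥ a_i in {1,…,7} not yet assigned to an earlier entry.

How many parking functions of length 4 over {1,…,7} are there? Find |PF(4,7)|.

2048

|PF(4,7)| = 4·8^3 = 4·512 = 2048 (Pollak)
One tuple (5,4,2,4) → sorted (2,4,4,5): b_i ≤ 3+i ∀i, a PF.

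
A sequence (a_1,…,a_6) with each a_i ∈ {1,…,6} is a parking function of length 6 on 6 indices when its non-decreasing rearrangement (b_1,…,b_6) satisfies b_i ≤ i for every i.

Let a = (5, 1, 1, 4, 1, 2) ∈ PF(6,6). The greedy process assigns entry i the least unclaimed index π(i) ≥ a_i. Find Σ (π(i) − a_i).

Σπ = 21 ({1..6} each once); Σa = 5+1+1+4+1+2 = 14; disp = 21−14 = 7.

7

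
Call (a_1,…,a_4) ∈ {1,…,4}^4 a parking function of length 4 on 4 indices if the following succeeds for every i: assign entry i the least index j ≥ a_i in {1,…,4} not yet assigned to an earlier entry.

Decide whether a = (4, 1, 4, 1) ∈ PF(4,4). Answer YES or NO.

Order a: b = (1, 1, 4, 4).
  b_1=1 ≤ 1
  b_2=1 ≤ 2
  b_3=4 > 3
  fails at i=3 ⇒ NO

NO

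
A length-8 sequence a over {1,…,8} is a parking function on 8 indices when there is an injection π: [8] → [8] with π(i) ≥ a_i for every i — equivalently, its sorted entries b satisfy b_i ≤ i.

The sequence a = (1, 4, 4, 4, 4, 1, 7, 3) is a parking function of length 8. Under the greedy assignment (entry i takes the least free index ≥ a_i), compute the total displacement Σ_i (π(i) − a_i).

8

Σπ = 8·9/2 = 36 (π permutes [8]); Σa = 1+4+4+4+4+1+7+3 = 28; disp = 36−28 = 8.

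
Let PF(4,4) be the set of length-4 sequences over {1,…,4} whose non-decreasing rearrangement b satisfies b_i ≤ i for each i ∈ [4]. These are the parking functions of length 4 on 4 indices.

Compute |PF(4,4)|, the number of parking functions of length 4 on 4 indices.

Count = (4−4+1)·(4+1)^(4−1) = 1×125 = 125 (Pollak)
E.g. (1,2,1,2) → sorted (1,1,2,2): b_i ≤ i ∀i, a PF.

125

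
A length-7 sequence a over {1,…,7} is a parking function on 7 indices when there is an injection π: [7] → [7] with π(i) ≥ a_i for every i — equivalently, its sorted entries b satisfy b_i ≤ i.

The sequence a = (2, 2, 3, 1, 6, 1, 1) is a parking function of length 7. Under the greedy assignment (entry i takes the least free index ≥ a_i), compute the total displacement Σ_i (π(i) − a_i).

Σπ(i) = 1+…+7 = 28; Σa = 2+2+3+1+6+1+1 = 16; disp = 28−16 = 12.

12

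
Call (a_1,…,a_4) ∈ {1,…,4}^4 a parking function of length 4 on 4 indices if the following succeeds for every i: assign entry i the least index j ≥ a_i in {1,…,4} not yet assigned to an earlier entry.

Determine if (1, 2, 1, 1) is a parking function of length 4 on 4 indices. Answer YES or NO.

Sorted: b = (1, 1, 1, 2).
  b_1=1 ≤ 1
  b_2=1 ≤ 2
  b_3=1 ≤ 3
  b_4=2 ≤ 4
All bounds hold ⇒ YES

YES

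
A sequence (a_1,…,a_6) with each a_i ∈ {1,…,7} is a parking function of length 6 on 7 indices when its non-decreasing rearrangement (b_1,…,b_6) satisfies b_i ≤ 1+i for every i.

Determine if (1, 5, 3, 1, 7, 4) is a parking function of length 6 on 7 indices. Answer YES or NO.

YES

Rearranged: b = (1, 1, 3, 4, 5, 7).
  b_1=1 ≤ 2
  b_2=1 ≤ 3
  b_3=3 ≤ 4
  b_4=4 ≤ 5
  b_5=5 ≤ 6
  b_6=7 ≤ 7
All bounds hold ⇒ YES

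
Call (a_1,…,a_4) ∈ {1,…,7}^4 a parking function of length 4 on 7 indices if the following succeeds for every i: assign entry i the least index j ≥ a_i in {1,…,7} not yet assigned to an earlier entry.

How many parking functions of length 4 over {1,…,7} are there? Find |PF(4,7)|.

|PF| = 4·8^3 = 4 · 512 = 2048
One tuple (4,1,1,6) → sorted (1,1,4,6): b_i ≤ 3+i ∀i, a PF.

2048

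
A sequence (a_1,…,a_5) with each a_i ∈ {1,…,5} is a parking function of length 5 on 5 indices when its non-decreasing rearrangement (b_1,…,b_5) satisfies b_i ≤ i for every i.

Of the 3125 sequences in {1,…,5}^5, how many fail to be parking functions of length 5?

Count = 1·6^4 = 1×1296 = 1296 [KW]
Example (5,5,2,5,5) → sorted (2,5,5,5,5): b_1=2>1, not a PF.
So 3125 − 1296 = 1829 fail.

1829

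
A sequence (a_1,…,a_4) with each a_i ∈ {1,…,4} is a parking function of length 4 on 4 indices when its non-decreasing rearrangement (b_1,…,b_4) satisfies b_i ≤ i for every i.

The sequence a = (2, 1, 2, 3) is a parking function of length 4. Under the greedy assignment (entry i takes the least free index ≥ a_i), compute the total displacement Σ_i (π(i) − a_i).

Σπ = 4·5/2 = 10 (π permutes [4]); Σa = 2+1+2+3 = 8; disp = 10−8 = 2.

2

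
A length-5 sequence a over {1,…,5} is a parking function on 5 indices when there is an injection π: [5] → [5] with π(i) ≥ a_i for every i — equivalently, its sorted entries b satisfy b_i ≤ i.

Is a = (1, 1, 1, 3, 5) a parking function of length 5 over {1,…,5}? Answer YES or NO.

YES

Rearranged: b = (1, 1, 1, 3, 5).
  b_1=1 ≤ 1
  b_2=1 ≤ 2
  b_3=1 ≤ 3
  b_4=3 ≤ 4
  b_5=5 ≤ 5
All bounds hold ⇒ YES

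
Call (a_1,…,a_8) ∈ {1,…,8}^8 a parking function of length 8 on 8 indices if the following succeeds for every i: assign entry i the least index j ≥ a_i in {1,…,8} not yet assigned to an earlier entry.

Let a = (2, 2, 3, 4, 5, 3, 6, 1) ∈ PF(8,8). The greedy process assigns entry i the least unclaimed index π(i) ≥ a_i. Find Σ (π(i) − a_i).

10

Σπ = 8·9/2 = 36 (π permutes [8]); Σa = 2+2+3+4+5+3+6+1 = 26; disp = 36−26 = 10.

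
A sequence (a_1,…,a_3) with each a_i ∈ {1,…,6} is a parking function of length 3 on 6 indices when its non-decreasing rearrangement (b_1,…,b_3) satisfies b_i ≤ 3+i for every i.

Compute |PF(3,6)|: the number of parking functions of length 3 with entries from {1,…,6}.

196

|PF(3,6)| = (6+1−3)·(6+1)^{3−1} = 4·49 = 196 [KW]
Example (6,1,5) → sorted (1,5,6): b_i ≤ 3+i ∀i, a PF.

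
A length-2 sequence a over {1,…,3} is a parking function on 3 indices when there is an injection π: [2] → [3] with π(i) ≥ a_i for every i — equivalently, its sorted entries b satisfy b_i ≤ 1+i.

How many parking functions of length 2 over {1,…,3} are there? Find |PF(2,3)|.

Count = (3+1−2)·(3+1)^{2−1} = 2 · 4 = 8 [KW]
Check (1,3) → sorted (1,3): b_i ≤ 1+i ∀i, a PF.

8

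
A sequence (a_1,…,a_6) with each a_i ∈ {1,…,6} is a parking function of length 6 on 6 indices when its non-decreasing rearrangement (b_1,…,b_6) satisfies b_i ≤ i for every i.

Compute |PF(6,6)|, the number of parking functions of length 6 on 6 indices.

16807

|PF(6,6)| = (6−6+1)·(6+1)^(6−1) = 1 · 16807 = 16807
One tuple (1,4,3,4,6,1) → sorted (1,1,3,4,4,6): b_i ≤ i ∀i, a PF.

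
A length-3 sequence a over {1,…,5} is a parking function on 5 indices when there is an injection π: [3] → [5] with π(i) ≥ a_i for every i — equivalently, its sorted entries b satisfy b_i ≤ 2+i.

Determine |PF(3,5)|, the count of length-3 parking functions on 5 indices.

108

#PF = (6−3)·6^(3−1) = 3×36 = 108 [KW]
Example (2,1,5) → sorted (1,2,5): b_i ≤ 2+i ∀i, a PF.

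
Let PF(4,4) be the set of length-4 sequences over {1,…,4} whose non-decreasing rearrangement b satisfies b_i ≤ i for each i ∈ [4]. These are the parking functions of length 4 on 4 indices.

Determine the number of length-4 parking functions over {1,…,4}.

|PF| = (4−4+1)·(4+1)^(4−1) = 1·125 = 125 (Pollak)
Check (3,1,4,1) → sorted (1,1,3,4): b_i ≤ i ∀i, a PF.

125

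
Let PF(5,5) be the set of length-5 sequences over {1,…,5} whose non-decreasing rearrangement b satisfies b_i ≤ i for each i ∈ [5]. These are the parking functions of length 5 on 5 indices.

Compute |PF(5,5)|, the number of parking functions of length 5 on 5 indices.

#PF = (5−5+1)·(5+1)^(5−1) = 1 · 1296 = 1296 [KW]
E.g. (2,3,5,4,1) → sorted (1,2,3,4,5): b_i ≤ i ∀i, a PF.

1296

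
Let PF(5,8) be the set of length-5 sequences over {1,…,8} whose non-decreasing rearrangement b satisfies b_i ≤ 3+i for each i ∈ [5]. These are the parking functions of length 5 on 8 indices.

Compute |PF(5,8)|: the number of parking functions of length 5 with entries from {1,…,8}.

26244

#PF = (8+1−5)·(8+1)^{5−1} = 4×6561 = 26244 (Konheim–Weiss)
Example (4,2,6,4,7) → sorted (2,4,4,6,7): b_i ≤ 3+i ∀i, a PF.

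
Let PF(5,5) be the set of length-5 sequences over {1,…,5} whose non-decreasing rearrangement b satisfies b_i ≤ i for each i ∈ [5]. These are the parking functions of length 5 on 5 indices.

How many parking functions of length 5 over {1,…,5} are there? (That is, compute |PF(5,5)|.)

|PF| = (5+1−5)·(5+1)^{5−1} = 1·1296 = 1296 (Konheim–Weiss)
One tuple (1,2,4,4,3) → sorted (1,2,3,4,4): b_i ≤ i ∀i, a PF.

1296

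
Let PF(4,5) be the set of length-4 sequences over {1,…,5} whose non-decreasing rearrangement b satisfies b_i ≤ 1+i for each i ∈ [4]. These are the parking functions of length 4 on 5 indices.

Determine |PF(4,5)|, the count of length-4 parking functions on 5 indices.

|PF| = (5+1−4)·(5+1)^{4−1} = 2×216 = 432
Example (1,3,3,3) → sorted (1,3,3,3): b_i ≤ 1+i ∀i, a PF.

432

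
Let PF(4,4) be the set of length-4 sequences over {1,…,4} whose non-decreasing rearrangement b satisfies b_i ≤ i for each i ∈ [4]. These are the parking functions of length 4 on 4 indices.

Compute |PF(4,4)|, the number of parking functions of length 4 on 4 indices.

125

|PF| = (5−4)·5^(4−1) = 1·125 = 125
Example (1,3,1,4) → sorted (1,1,3,4): b_i ≤ i ∀i, a PF.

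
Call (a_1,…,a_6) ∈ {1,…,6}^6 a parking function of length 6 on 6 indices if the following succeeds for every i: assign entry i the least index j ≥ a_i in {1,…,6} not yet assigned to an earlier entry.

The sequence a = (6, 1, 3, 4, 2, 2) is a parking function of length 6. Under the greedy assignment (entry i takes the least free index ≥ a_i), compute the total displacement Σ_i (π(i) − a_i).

3

Σπ(i) = 1+…+6 = 21; Σa = 6+1+3+4+2+2 = 18; disp = 21−18 = 3.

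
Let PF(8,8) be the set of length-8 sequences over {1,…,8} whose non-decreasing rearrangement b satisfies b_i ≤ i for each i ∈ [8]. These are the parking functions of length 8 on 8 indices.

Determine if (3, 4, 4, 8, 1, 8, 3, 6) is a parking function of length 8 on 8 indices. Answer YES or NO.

Order a: b = (1, 3, 3, 4, 4, 6, 8, 8).
  b_1=1 ≤ 1
  b_2=3 > 2
  fails at i=2 ⇒ NO

NO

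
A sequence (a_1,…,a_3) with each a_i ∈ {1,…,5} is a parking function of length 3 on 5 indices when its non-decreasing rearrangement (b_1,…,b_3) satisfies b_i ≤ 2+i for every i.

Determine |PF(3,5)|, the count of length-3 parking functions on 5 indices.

#PF = (5−3+1)·(5+1)^(3−1) = 3×36 = 108 (Konheim–Weiss)
Check (1,1,4) → sorted (1,1,4): b_i ≤ 2+i ∀i, a PF.

108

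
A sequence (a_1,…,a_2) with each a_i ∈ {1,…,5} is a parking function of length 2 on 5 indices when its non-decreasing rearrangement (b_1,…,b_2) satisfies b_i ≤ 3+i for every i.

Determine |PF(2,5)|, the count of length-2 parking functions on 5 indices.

|PF| = 4·6^1 = 4×6 = 24
Example (2,3) → sorted (2,3): b_i ≤ 3+i ∀i, a PF.

24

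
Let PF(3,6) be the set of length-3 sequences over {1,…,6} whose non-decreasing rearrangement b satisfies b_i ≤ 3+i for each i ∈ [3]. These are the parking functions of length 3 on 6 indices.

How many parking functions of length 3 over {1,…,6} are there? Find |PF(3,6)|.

196

|PF| = (6−3+1)·(6+1)^(3−1) = 4×49 = 196 (Konheim–Weiss)
E.g. (2,5,1) → sorted (1,2,5): b_i ≤ 3+i ∀i, a PF.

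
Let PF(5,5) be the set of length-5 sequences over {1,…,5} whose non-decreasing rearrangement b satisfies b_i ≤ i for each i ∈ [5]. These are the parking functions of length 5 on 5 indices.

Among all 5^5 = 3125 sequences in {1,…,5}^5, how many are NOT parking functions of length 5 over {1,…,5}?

Count = (5+1−5)·(5+1)^{5−1} = 1 · 1296 = 1296 (Konheim–Weiss)
Check (3,5,4,3,3) → sorted (3,3,3,4,5): b_1=3>1, not a PF.
So 3125 − 1296 = 1829 fail.

1829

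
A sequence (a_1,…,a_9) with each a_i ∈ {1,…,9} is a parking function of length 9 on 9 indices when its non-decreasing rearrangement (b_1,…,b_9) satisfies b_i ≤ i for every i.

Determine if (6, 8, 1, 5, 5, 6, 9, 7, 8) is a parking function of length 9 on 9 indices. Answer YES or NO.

NO

Rearranged: b = (1, 5, 5, 6, 6, 7, 8, 8, 9).
  b_1=1 ≤ 1
  b_2=5 > 2
  fails at i=2 ⇒ NO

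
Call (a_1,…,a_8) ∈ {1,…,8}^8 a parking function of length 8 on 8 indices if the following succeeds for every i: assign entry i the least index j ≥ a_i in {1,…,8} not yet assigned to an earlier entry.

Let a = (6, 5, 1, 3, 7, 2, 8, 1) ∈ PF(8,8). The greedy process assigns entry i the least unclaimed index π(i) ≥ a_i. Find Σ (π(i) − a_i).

3

Σπ = 8·9/2 = 36 (π permutes [8]); Σa = 6+5+1+3+7+2+8+1 = 33; disp = 36−33 = 3.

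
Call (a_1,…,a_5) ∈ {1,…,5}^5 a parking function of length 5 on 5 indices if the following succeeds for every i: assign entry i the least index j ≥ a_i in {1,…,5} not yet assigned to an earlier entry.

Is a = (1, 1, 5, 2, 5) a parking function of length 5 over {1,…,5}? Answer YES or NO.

Sorted: b = (1, 1, 2, 5, 5).
  b_1=1 ≤ 1
  b_2=1 ≤ 2
  b_3=2 ≤ 3
  b_4=5 > 4
  fails at i=4 ⇒ NO

NO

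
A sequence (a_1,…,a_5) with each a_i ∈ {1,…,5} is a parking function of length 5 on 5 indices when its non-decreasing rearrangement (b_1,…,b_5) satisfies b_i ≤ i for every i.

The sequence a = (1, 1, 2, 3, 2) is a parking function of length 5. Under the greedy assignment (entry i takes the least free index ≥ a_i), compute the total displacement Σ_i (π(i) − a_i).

6

Σπ(i) = 1+…+5 = 15; Σa = 1+1+2+3+2 = 9; disp = 15−9 = 6.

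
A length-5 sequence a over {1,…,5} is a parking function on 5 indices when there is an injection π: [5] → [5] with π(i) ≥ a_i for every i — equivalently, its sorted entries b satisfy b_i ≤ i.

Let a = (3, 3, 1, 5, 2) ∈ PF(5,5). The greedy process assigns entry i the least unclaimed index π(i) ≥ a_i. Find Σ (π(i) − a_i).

1

Σπ = 15 ({1..5} each once); Σa = 3+3+1+5+2 = 14; disp = 15−14 = 1.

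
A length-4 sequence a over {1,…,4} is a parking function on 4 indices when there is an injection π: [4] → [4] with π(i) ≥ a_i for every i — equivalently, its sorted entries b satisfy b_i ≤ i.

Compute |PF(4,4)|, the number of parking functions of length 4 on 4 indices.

|PF(4,4)| = 1·5^3 = 1·125 = 125 [KW]
Check (1,2,3,4) → sorted (1,2,3,4): b_i ≤ i ∀i, a PF.

125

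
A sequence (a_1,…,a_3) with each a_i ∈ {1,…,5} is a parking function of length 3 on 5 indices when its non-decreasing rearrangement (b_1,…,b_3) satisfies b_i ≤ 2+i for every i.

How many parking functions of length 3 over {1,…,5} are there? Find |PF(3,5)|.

Count = (5+1−3)·(5+1)^{3−1} = 3·36 = 108
E.g. (2,3,2) → sorted (2,2,3): b_i ≤ 2+i ∀i, a PF.

108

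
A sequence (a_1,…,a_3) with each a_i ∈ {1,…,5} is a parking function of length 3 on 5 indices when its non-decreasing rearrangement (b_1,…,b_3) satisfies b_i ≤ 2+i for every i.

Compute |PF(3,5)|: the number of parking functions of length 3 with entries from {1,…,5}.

|PF(3,5)| = (5+1−3)·(5+1)^{3−1} = 3×36 = 108 (Konheim–Weiss)
E.g. (1,2,3) → sorted (1,2,3): b_i ≤ 2+i ∀i, a PF.

108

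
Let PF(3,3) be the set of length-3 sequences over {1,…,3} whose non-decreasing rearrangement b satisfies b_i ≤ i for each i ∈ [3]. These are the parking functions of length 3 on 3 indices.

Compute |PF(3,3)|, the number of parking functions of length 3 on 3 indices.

16

|PF(3,3)| = (3+1−3)·(3+1)^{3−1} = 1×16 = 16
One tuple (2,1,2) → sorted (1,2,2): b_i ≤ i ∀i, a PF.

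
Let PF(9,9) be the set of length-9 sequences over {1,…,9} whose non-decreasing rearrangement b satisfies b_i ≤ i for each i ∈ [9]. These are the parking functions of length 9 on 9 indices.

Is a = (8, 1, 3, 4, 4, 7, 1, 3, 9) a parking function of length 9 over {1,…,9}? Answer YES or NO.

YES

Order a: b = (1, 1, 3, 3, 4, 4, 7, 8, 9).
  b_1=1 ≤ 1
  b_2=1 ≤ 2
  b_3=3 ≤ 3
  b_4=3 ≤ 4
  b_5=4 ≤ 5
  b_6=4 ≤ 6
  b_7=7 ≤ 7
  b_8=8 ≤ 8
  b_9=9 ≤ 9
All bounds hold ⇒ YES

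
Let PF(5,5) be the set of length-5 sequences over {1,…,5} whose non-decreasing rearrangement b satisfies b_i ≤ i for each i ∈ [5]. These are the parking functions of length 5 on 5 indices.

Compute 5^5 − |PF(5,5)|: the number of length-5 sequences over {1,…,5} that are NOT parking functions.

|PF| = 1·6^4 = 1·1296 = 1296
E.g. (4,5,5,2,2) → sorted (2,2,4,5,5): b_1=2>1, not a PF.
Total 3125; non-PF = 3125−1296 = 1829

1829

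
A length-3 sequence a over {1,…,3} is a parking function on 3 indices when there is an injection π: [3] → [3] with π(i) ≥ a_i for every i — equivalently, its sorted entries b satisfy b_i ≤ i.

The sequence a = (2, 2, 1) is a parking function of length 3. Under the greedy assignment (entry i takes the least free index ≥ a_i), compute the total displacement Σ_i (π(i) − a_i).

1

Σπ = 3·4/2 = 6 (π permutes [3]); Σa = 2+2+1 = 5; disp = 6−5 = 1.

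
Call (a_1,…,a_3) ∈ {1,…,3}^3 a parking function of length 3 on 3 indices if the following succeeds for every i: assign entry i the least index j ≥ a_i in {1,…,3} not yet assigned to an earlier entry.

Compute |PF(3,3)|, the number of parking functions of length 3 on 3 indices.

Count = (4−3)·4^(3−1) = 1×16 = 16 (Pollak)
Check (1,3,2) → sorted (1,2,3): b_i ≤ i ∀i, a PF.

16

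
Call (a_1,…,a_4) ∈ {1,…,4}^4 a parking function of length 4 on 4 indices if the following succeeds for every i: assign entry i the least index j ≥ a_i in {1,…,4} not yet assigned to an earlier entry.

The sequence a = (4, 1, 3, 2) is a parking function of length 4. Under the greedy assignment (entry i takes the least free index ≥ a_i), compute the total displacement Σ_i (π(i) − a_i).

Σπ = 4·5/2 = 10 (π permutes [4]); Σa = 4+1+3+2 = 10; disp = 10−10 = 0.

0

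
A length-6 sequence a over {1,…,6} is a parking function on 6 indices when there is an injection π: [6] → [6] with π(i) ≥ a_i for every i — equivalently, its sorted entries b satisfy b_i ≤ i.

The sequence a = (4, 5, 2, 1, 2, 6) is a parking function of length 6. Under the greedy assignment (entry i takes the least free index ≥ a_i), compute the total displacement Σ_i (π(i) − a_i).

1

Σπ(i) = 1+…+6 = 21; Σa = 4+5+2+1+2+6 = 20; disp = 21−20 = 1.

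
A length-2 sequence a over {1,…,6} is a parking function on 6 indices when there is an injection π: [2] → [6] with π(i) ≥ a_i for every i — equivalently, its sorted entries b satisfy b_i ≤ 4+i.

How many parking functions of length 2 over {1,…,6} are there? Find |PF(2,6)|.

Count = (6−2+1)·(6+1)^(2−1) = 5·7 = 35
One tuple (3,4) → sorted (3,4): b_i ≤ 4+i ∀i, a PF.

35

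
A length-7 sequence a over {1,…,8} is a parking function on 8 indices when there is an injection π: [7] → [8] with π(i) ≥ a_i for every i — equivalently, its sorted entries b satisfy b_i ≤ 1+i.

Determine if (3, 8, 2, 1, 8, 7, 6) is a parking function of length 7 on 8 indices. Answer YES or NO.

NO

Rearranged: b = (1, 2, 3, 6, 7, 8, 8).
  b_1=1 ≤ 2
  b_2=2 ≤ 3
  b_3=3 ≤ 4
  b_4=6 > 5
  fails at i=4 ⇒ NO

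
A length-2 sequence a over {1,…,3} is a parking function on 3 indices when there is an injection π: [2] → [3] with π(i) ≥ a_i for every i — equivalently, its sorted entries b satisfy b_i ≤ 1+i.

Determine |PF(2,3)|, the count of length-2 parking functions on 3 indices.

|PF| = 2·4^1 = 2·4 = 8
Check (3,1) → sorted (1,3): b_i ≤ 1+i ∀i, a PF.

8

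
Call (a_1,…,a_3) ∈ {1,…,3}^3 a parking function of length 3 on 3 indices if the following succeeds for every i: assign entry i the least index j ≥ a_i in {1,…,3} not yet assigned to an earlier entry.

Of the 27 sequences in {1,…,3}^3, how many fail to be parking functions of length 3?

11

|PF| = (3−3+1)·(3+1)^(3−1) = 1 · 16 = 16 (Konheim–Weiss)
Check (3,1,3) → sorted (1,3,3): b_2=3>2, not a PF.
3^3 − 16 = 27 − 16 = 11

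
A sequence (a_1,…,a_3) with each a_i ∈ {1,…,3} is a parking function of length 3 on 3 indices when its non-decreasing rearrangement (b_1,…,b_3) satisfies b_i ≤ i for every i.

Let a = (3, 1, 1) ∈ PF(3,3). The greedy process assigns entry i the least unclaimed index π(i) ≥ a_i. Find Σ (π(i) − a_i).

Σπ = 6 ({1..3} each once); Σa = 3+1+1 = 5; disp = 6−5 = 1.

1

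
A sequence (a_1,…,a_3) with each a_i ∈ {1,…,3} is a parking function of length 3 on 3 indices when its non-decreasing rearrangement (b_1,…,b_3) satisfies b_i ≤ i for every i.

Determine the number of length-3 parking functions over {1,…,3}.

Count = (3−3+1)·(3+1)^(3−1) = 1×16 = 16 (Konheim–Weiss)
Example (1,1,2) → sorted (1,1,2): b_i ≤ i ∀i, a PF.

16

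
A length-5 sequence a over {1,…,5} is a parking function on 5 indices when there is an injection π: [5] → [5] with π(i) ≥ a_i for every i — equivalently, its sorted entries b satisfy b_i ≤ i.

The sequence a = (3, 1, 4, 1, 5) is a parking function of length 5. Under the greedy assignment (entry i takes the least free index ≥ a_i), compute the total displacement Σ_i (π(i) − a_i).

Σπ = 15 ({1..5} each once); Σa = 3+1+4+1+5 = 14; disp = 15−14 = 1.

1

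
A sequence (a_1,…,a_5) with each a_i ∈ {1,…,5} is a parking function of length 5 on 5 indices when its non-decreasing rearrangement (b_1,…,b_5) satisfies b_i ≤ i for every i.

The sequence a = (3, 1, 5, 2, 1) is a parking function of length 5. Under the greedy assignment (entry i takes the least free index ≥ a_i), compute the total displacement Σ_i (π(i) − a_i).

Σπ(i) = 1+…+5 = 15; Σa = 3+1+5+2+1 = 12; disp = 15−12 = 3.

3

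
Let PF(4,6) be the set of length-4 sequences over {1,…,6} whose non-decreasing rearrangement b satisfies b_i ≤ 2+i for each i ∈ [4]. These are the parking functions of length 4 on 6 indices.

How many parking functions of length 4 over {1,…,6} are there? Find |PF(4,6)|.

1029

#PF = (6+1−4)·(6+1)^{4−1} = 3×343 = 1029
Check (5,6,4,1) → sorted (1,4,5,6): b_i ≤ 2+i ∀i, a PF.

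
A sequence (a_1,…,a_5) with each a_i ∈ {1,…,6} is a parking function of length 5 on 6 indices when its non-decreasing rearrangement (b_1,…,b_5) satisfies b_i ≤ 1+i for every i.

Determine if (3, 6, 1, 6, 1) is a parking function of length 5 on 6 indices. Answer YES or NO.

NO

Rearranged: b = (1, 1, 3, 6, 6).
  b_1=1 ≤ 2
  b_2=1 ≤ 3
  b_3=3 ≤ 4
  b_4=6 > 5
  fails at i=4 ⇒ NO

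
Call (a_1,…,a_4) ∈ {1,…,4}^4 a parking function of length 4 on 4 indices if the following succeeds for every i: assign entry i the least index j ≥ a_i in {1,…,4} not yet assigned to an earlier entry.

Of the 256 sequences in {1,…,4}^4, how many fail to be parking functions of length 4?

131

|PF(4,4)| = (4−4+1)·(4+1)^(4−1) = 1·125 = 125 (Konheim–Weiss)
Check (3,3,3,4) → sorted (3,3,3,4): b_1=3>1, not a PF.
Total 256; non-PF = 256−125 = 131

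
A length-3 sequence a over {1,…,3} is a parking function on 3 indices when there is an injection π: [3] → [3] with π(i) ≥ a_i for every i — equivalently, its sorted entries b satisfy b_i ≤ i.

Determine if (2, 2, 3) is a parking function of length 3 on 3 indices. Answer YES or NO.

NO

Order a: b = (2, 2, 3).
  b_1=2 > 1
  fails at i=1 ⇒ NO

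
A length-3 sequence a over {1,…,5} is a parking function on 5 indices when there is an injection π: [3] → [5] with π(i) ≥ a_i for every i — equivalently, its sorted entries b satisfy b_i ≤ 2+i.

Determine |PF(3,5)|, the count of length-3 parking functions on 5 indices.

108

Count = (5+1−3)·(5+1)^{3−1} = 3 · 36 = 108
One tuple (2,2,1) → sorted (1,2,2): b_i ≤ 2+i ∀i, a PF.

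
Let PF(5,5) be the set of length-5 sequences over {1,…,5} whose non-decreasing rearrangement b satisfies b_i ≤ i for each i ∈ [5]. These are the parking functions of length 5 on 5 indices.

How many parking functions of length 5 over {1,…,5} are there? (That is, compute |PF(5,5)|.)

1296

|PF| = (5+1−5)·(5+1)^{5−1} = 1×1296 = 1296 [KW]
Check (4,4,3,1,2) → sorted (1,2,3,4,4): b_i ≤ i ∀i, a PF.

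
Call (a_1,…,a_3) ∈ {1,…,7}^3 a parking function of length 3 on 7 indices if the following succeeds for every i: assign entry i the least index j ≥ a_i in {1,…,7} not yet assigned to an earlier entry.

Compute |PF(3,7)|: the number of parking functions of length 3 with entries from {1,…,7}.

320

|PF| = (8−3)·8^(3−1) = 5×64 = 320 (Konheim–Weiss)
Example (6,2,3) → sorted (2,3,6): b_i ≤ 4+i ∀i, a PF.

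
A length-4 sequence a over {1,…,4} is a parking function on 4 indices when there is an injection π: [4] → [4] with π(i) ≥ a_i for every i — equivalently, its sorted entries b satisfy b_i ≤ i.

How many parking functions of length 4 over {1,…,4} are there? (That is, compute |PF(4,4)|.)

|PF| = 1·5^3 = 1·125 = 125 [KW]
One tuple (1,3,2,3) → sorted (1,2,3,3): b_i ≤ i ∀i, a PF.

125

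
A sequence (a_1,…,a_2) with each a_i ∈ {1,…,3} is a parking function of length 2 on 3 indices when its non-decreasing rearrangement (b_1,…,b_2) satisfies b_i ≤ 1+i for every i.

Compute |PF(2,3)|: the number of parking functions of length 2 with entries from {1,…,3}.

#PF = (4−2)·4^(2−1) = 2 · 4 = 8 (Pollak)
One tuple (2,2) → sorted (2,2): b_i ≤ 1+i ∀i, a PF.

8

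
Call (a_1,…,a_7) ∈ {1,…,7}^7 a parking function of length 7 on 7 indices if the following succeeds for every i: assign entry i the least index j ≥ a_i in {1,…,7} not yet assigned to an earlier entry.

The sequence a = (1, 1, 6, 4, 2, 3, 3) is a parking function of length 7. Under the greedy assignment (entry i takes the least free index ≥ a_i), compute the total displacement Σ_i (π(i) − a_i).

8

Σπ(i) = 1+…+7 = 28; Σa = 1+1+6+4+2+3+3 = 20; disp = 28−20 = 8.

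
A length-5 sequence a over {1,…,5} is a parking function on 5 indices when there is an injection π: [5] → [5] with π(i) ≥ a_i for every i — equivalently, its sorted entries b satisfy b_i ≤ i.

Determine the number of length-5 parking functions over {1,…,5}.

1296

Count = (5−5+1)·(5+1)^(5−1) = 1×1296 = 1296 (Pollak)
Example (3,5,3,1,1) → sorted (1,1,3,3,5): b_i ≤ i ∀i, a PF.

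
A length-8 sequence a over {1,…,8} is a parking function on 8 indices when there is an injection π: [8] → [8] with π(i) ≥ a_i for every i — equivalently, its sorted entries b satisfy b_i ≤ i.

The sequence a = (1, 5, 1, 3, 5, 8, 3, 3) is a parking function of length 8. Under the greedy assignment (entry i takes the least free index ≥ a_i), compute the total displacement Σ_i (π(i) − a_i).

7

Σπ = 8·9/2 = 36 (π permutes [8]); Σa = 1+5+1+3+5+8+3+3 = 29; disp = 36−29 = 7.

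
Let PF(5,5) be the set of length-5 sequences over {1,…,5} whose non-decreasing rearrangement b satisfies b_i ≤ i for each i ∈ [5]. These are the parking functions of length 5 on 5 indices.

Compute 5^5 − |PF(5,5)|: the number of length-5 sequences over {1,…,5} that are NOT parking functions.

#PF = (5+1−5)·(5+1)^{5−1} = 1·1296 = 1296 [KW]
Check (4,5,2,5,5) → sorted (2,4,5,5,5): b_1=2>1, not a PF.
So 3125 − 1296 = 1829 fail.

1829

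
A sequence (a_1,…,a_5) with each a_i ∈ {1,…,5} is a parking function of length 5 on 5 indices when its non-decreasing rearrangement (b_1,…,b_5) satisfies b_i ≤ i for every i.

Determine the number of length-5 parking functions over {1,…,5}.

1296

Count = (6−5)·6^(5−1) = 1×1296 = 1296 (Pollak)
One tuple (2,5,1,2,2) → sorted (1,2,2,2,5): b_i ≤ i ∀i, a PF.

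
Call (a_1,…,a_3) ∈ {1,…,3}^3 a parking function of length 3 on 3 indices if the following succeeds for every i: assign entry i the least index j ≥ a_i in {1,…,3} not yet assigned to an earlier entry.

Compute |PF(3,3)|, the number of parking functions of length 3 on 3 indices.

|PF| = 1·4^2 = 1×16 = 16
Check (2,3,1) → sorted (1,2,3): b_i ≤ i ∀i, a PF.

16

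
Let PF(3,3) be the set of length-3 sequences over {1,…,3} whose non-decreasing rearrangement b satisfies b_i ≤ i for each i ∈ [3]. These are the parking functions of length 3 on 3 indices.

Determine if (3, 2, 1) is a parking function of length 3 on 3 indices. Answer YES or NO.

YES

Order a: b = (1, 2, 3).
  b_1=1 ≤ 1
  b_2=2 ≤ 2
  b_3=3 ≤ 3
All bounds hold ⇒ YES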